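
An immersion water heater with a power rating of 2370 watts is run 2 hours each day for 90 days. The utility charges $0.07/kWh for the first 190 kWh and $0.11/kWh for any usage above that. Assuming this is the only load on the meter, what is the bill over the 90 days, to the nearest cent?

$39.33

Runtime = 2 h/day × 90 days = 180 h
Energy = 2.37 kW × 180 h = 426.6 kWh
Tier 1 (0–190 kWh): 190 × $0.07 = $13.3
Above 190 kWh: 236.6 × $0.11 = $26.026
Bill = $39.33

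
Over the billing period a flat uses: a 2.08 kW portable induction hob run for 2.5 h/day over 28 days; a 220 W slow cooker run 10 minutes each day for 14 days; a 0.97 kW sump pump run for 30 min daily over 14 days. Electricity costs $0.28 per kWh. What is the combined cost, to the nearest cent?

portable induction hob: Runtime = 2.5 h/day × 28 days = 70 h
portable induction hob: 2.08 kW × 70 h = 145.6 kWh
slow cooker: Runtime = 10 min × 14 = 140 min = 2.333333… h
slow cooker: 0.22 kW × 2.333333… h = 0.513333… kWh
sump pump: Runtime = 30 min × 14 = 420 min = 7 h
sump pump: 0.97 kW × 7 h = 6.79 kWh
Total energy = 152.903333… kWh
Cost = 152.903333… × $0.28 = $42.81

$42.81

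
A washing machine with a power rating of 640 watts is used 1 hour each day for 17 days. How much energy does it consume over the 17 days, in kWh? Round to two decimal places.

10.88 kWh

Runtime = 1 h/day × 17 days = 17 h
Energy = 0.64 kW × 17 h = 10.88 kWh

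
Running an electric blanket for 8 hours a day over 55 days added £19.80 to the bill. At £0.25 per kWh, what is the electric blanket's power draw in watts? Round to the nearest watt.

180 W

Energy = £19.80 ÷ £0.25/kWh = 79.2 kWh
Runtime = 8 h/day × 55 days = 440 h
Power = 79.2 kWh ÷ 440 h = 0.18 kW = 180 W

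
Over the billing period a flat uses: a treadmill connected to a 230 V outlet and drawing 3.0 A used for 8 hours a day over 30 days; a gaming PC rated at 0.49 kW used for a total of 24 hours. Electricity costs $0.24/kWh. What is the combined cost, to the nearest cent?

treadmill: Power = 3.0 A × 230 V = 690 W = 0.69 kW
treadmill: Runtime = 8 h/day × 30 days = 240 h
treadmill: 0.69 kW × 240 h = 165.6 kWh
gaming PC: 0.49 kW × 24 h = 11.76 kWh
Total energy = 177.36 kWh
Cost = 177.36 × $0.24 = $42.57

$42.57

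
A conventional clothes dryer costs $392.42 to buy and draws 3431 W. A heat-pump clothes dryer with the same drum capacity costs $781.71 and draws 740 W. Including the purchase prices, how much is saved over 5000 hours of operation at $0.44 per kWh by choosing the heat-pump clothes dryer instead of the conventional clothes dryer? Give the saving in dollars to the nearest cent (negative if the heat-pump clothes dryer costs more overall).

conventional clothes dryer: $392.42 + (3431/1000) kW × 5000 h × $0.44 = $392.42 + $7548.2 = $7940.62
heat-pump clothes dryer: $781.71 + (740/1000) kW × 5000 h × $0.44 = $781.71 + $1628 = $2409.71
Saving = $7940.62 − $2409.71 = $5530.91

$5530.91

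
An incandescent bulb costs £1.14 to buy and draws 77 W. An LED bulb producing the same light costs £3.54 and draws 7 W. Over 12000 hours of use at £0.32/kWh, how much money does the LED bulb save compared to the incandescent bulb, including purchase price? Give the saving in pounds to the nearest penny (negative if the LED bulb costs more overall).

incandescent bulb: £1.14 + (77/1000) kW × 12000 h × £0.32 = £1.14 + £295.68 = £296.82
LED bulb: £3.54 + (7/1000) kW × 12000 h × £0.32 = £3.54 + £26.88 = £30.42
Saving = £296.82 − £30.42 = £266.4

£266.40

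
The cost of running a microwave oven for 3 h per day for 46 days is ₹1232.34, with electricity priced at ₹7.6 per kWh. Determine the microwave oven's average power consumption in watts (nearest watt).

1175 W

Energy = ₹1232.34 ÷ ₹7.6/kWh = 162.15 kWh
Runtime = 3 h/day × 46 days = 138 h
Power = 162.15 kWh ÷ 138 h = 1.175 kW = 1175 W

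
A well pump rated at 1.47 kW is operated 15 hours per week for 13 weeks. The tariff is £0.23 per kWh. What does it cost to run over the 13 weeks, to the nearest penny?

Runtime = 15 h/week × 13 weeks = 195 h
Energy = 1.47 kW × 195 h = 286.65 kWh
Cost = 286.65 kWh × £0.23/kWh = £65.93

£65.93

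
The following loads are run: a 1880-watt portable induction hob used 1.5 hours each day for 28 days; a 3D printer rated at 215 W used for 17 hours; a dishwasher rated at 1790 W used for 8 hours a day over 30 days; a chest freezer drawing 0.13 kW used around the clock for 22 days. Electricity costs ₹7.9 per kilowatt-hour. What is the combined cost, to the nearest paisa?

portable induction hob: Runtime = 1.5 h/day × 28 days = 42 h
portable induction hob: 1.88 kW × 42 h = 78.96 kWh
3D printer: 0.215 kW × 17 h = 3.655 kWh
dishwasher: Runtime = 8 h/day × 30 days = 240 h
dishwasher: 1.79 kW × 240 h = 429.6 kWh
chest freezer: Runtime = 24 h × 22 = 528 h
chest freezer: 0.13 kW × 528 h = 68.64 kWh
Total energy = 580.855 kWh
Cost = 580.855 × ₹7.9 = ₹4588.75

₹4588.75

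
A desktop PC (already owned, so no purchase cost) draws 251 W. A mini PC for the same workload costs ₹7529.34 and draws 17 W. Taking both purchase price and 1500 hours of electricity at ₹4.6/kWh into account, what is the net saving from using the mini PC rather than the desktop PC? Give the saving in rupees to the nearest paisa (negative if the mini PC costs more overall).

desktop PC: ₹0.00 + (251/1000) kW × 1500 h × ₹4.6 = ₹0.00 + ₹1731.9 = ₹1731.9
mini PC: ₹7529.34 + (17/1000) kW × 1500 h × ₹4.6 = ₹7529.34 + ₹117.3 = ₹7646.64
Saving = ₹1731.9 − ₹7646.64 = −₹5914.74

-₹5914.74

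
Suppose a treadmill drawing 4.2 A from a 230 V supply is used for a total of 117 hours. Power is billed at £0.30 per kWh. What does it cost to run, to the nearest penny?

Power = 4.2 A × 230 V = 966 W = 0.966 kW
Energy = 0.966 kW × 117 h = 113.022 kWh
Cost = 113.022 kWh × £0.30/kWh = £33.91

£33.91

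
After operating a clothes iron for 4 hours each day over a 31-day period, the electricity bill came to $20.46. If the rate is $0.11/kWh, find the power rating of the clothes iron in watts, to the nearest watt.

1500 W

Energy = $20.46 ÷ $0.11/kWh = 186 kWh
Runtime = 4 h/day × 31 days = 124 h
Power = 186 kWh ÷ 124 h = 1.5 kW = 1500 W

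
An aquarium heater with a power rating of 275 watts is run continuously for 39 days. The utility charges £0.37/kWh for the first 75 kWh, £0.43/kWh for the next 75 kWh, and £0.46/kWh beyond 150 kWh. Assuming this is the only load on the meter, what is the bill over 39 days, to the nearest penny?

£109.40

Runtime = 24 h × 39 = 936 h
Energy = 0.275 kW × 936 h = 257.4 kWh
Tier 1 (0–75 kWh): 75 × £0.37 = £27.75
Tier 2 (75–150 kWh): 75 × £0.43 = £32.25
Above 150 kWh: 107.4 × £0.46 = £49.404
Bill = £109.40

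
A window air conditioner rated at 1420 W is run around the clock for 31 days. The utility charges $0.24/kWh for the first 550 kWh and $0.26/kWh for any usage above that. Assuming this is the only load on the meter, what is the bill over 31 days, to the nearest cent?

Runtime = 24 h × 31 = 744 h
Energy = 1.42 kW × 744 h = 1056.48 kWh
Tier 1 (0–550 kWh): 550 × $0.24 = $132
Above 550 kWh: 506.48 × $0.26 = $131.6848
Bill = $263.68

$263.68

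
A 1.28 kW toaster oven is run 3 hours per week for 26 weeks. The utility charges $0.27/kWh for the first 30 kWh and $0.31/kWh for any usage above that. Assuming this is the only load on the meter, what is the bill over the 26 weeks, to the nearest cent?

$29.75

Runtime = 3 h/week × 26 weeks = 78 h
Energy = 1.28 kW × 78 h = 99.84 kWh
Tier 1 (0–30 kWh): 30 × $0.27 = $8.1
Above 30 kWh: 69.84 × $0.31 = $21.6504
Bill = $29.75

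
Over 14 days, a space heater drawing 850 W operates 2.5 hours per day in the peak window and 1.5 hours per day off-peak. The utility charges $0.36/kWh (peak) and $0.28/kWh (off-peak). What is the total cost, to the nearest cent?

Peak energy = 0.85 kW × 2.5 h × 14 = 29.75 kWh
Off-peak energy = 0.85 kW × 1.5 h × 14 = 17.85 kWh
Cost = 29.75 × $0.36 + 17.85 × $0.28 = $10.71 + $4.998 = $15.71

$15.71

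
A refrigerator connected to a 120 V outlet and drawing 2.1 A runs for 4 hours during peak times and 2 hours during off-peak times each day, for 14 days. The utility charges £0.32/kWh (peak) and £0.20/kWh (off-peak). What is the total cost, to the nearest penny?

Power = 2.1 A × 120 V = 252 W = 0.252 kW
Peak energy = 0.252 kW × 4 h × 14 = 14.112 kWh
Off-peak energy = 0.252 kW × 2 h × 14 = 7.056 kWh
Cost = 14.112 × £0.32 + 7.056 × £0.20 = £4.51584 + £1.4112 = £5.93

£5.93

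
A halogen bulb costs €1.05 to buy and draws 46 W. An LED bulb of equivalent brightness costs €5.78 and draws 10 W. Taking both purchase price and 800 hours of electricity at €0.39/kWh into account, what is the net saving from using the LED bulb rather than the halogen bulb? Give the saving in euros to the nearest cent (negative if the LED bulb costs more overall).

halogen bulb: €1.05 + (46/1000) kW × 800 h × €0.39 = €1.05 + €14.352 = €15.402
LED bulb: €5.78 + (10/1000) kW × 800 h × €0.39 = €5.78 + €3.12 = €8.9
Saving = €15.402 − €8.9 = €6.502 → €6.50

€6.50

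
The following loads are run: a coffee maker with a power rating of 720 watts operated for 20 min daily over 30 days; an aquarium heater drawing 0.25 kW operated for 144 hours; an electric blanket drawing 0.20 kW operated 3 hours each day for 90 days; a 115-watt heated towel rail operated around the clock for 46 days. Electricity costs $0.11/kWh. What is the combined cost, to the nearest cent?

coffee maker: Runtime = 20 min × 30 = 600 min = 10 h
coffee maker: 0.72 kW × 10 h = 7.2 kWh
aquarium heater: 0.25 kW × 144 h = 36 kWh
electric blanket: Runtime = 3 h/day × 90 days = 270 h
electric blanket: 0.2 kW × 270 h = 54 kWh
heated towel rail: Runtime = 24 h × 46 = 1104 h
heated towel rail: 0.115 kW × 1104 h = 126.96 kWh
Total energy = 224.16 kWh
Cost = 224.16 × $0.11 = $24.66

$24.66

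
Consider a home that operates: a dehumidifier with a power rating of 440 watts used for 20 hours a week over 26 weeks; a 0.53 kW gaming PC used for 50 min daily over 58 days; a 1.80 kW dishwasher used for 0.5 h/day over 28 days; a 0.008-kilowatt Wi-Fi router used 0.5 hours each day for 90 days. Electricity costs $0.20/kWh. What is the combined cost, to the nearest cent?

$56.00

dehumidifier: Runtime = 20 h/week × 26 weeks = 520 h
dehumidifier: 0.44 kW × 520 h = 228.8 kWh
gaming PC: Runtime = 50 min × 58 = 2900 min = 48.333333… h
gaming PC: 0.53 kW × 48.333333… h = 25.616666… kWh
dishwasher: Runtime = 0.5 h/day × 28 days = 14 h
dishwasher: 1.8 kW × 14 h = 25.2 kWh
Wi-Fi router: Runtime = 0.5 h/day × 90 days = 45 h
Wi-Fi router: 0.008 kW × 45 h = 0.36 kWh
Total energy = 279.976666… kWh
Cost = 279.976666… × $0.20 = $56.00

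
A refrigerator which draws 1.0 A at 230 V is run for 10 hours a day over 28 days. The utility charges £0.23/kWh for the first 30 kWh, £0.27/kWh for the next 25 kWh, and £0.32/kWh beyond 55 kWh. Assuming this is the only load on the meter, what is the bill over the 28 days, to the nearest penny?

Power = 1.0 A × 230 V = 230 W = 0.23 kW
Runtime = 10 h/day × 28 days = 280 h
Energy = 0.23 kW × 280 h = 64.4 kWh
Tier 1 (0–30 kWh): 30 × £0.23 = £6.9
Tier 2 (30–55 kWh): 25 × £0.27 = £6.75
Above 55 kWh: 9.4 × £0.32 = £3.008
Bill = £16.66

£16.66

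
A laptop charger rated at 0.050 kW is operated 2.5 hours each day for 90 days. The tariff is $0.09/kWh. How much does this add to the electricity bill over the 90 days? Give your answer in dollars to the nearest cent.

$1.01

Runtime = 2.5 h/day × 90 days = 225 h
Energy = 0.05 kW × 225 h = 11.25 kWh
Cost = 11.25 kWh × $0.09/kWh = $1.01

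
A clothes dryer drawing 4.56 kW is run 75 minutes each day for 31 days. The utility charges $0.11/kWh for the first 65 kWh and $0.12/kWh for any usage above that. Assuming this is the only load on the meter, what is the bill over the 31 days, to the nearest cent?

Runtime = 75 min × 31 = 2325 min = 38.75 h
Energy = 4.56 kW × 38.75 h = 176.7 kWh
Tier 1 (0–65 kWh): 65 × $0.11 = $7.15
Above 65 kWh: 111.7 × $0.12 = $13.404
Bill = $20.55

$20.55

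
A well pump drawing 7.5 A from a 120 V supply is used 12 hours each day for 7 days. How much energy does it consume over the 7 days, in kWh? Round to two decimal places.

Power = 7.5 A × 120 V = 900 W = 0.9 kW
Runtime = 12 h/day × 7 days = 84 h
Energy = 0.9 kW × 84 h = 75.6 kWh

75.60 kWh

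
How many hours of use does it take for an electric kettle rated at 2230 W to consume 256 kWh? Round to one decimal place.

114.8 h

Hours = 256 kWh ÷ 2.23 kW = 114.8 h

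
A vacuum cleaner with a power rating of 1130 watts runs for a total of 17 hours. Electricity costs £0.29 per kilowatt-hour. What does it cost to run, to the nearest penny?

£5.57

Energy = 1.13 kW × 17 h = 19.21 kWh
Cost = 19.21 kWh × £0.29/kWh = £5.57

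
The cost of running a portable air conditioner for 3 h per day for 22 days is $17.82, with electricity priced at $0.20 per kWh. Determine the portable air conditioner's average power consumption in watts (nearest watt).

Energy = $17.82 ÷ $0.20/kWh = 89.1 kWh
Runtime = 3 h/day × 22 days = 66 h
Power = 89.1 kWh ÷ 66 h = 1.35 kW = 1350 W

1350 W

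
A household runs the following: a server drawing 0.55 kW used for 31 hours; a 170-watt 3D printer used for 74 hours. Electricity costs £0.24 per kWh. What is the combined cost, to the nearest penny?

£7.11

server: 0.55 kW × 31 h = 17.05 kWh
3D printer: 0.17 kW × 74 h = 12.58 kWh
Total energy = 29.63 kWh
Cost = 29.63 × £0.24 = £7.11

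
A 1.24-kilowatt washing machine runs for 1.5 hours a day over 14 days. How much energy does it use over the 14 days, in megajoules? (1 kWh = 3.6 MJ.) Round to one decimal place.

93.7 MJ

Runtime = 1.5 h/day × 14 days = 21 h
Energy = 1.24 kW × 21 h = 26.04 kWh
= 26.04 × 3.6 MJ = 93.7 MJ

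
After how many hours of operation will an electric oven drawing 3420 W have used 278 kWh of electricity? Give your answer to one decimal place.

81.3 h

Hours = 278 kWh ÷ 3.42 kW = 81.3 h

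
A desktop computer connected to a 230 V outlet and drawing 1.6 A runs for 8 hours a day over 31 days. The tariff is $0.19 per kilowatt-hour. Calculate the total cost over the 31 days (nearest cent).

Power = 1.6 A × 230 V = 368 W = 0.368 kW
Runtime = 8 h/day × 31 days = 248 h
Energy = 0.368 kW × 248 h = 91.264 kWh
Cost = 91.264 kWh × $0.19/kWh = $17.34

$17.34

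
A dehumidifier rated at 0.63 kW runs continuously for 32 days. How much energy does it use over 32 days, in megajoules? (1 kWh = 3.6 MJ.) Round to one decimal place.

Runtime = 24 h × 32 = 768 h
Energy = 0.63 kW × 768 h = 483.84 kWh
= 483.84 × 3.6 MJ = 1741.8 MJ

1741.8 MJ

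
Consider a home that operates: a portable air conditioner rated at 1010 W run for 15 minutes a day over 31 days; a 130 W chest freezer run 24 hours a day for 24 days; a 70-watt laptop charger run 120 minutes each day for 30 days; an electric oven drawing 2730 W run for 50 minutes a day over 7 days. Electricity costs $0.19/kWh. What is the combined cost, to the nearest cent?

portable air conditioner: Runtime = 15 min × 31 = 465 min = 7.75 h
portable air conditioner: 1.01 kW × 7.75 h = 7.8275 kWh
chest freezer: Runtime = 24 h × 24 = 576 h
chest freezer: 0.13 kW × 576 h = 74.88 kWh
laptop charger: Runtime = 120 min × 30 = 3600 min = 60 h
laptop charger: 0.07 kW × 60 h = 4.2 kWh
electric oven: Runtime = 50 min × 7 = 350 min = 5.833333… h
electric oven: 2.73 kW × 5.833333… h = 15.925 kWh
Total energy = 102.8325 kWh
Cost = 102.8325 × $0.19 = $19.54

$19.54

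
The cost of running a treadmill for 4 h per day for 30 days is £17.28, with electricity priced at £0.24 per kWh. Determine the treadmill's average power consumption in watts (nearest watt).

Energy = £17.28 ÷ £0.24/kWh = 72 kWh
Runtime = 4 h/day × 30 days = 120 h
Power = 72 kWh ÷ 120 h = 0.6 kW = 600 W

600 W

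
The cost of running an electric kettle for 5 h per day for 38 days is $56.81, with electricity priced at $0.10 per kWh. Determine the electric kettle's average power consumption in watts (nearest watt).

Energy = $56.81 ÷ $0.10/kWh = 568.1 kWh
Runtime = 5 h/day × 38 days = 190 h
Power = 568.1 kWh ÷ 190 h = 2.99 kW = 2990 W

2990 W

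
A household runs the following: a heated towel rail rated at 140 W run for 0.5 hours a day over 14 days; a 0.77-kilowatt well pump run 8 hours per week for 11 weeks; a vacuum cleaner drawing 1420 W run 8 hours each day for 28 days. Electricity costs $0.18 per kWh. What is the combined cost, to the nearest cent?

$69.63

heated towel rail: Runtime = 0.5 h/day × 14 days = 7 h
heated towel rail: 0.14 kW × 7 h = 0.98 kWh
well pump: Runtime = 8 h/week × 11 weeks = 88 h
well pump: 0.77 kW × 88 h = 67.76 kWh
vacuum cleaner: Runtime = 8 h/day × 28 days = 224 h
vacuum cleaner: 1.42 kW × 224 h = 318.08 kWh
Total energy = 386.82 kWh
Cost = 386.82 × $0.18 = $69.63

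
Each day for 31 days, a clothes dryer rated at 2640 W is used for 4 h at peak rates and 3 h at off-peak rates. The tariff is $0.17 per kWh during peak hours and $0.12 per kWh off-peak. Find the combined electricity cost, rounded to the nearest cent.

Peak energy = 2.64 kW × 4 h × 31 = 327.36 kWh
Off-peak energy = 2.64 kW × 3 h × 31 = 245.52 kWh
Cost = 327.36 × $0.17 + 245.52 × $0.12 = $55.6512 + $29.4624 = $85.11

$85.11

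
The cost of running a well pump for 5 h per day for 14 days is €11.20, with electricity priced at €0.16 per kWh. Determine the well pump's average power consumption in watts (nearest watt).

Energy = €11.20 ÷ €0.16/kWh = 70 kWh
Runtime = 5 h/day × 14 days = 70 h
Power = 70 kWh ÷ 70 h = 1 kW = 1000 W

1000 W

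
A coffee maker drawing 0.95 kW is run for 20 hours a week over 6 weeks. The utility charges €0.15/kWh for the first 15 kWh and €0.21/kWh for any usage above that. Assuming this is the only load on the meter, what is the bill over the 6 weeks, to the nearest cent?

Runtime = 20 h/week × 6 weeks = 120 h
Energy = 0.95 kW × 120 h = 114 kWh
Tier 1 (0–15 kWh): 15 × €0.15 = €2.25
Above 15 kWh: 99 × €0.21 = €20.79
Bill = €23.04

€23.04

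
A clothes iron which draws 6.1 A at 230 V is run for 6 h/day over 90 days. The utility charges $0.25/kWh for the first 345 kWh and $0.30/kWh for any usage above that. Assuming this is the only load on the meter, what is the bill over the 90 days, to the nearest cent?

Power = 6.1 A × 230 V = 1403 W = 1.403 kW
Runtime = 6 h/day × 90 days = 540 h
Energy = 1.403 kW × 540 h = 757.62 kWh
Tier 1 (0–345 kWh): 345 × $0.25 = $86.25
Above 345 kWh: 412.62 × $0.30 = $123.786
Bill = $210.04

$210.04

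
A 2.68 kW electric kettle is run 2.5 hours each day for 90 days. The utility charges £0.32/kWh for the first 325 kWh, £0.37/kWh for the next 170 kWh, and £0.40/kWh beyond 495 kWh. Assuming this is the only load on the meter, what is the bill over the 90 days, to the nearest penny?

£210.10

Runtime = 2.5 h/day × 90 days = 225 h
Energy = 2.68 kW × 225 h = 603 kWh
Tier 1 (0–325 kWh): 325 × £0.32 = £104
Tier 2 (325–495 kWh): 170 × £0.37 = £62.9
Above 495 kWh: 108 × £0.40 = £43.2
Bill = £210.10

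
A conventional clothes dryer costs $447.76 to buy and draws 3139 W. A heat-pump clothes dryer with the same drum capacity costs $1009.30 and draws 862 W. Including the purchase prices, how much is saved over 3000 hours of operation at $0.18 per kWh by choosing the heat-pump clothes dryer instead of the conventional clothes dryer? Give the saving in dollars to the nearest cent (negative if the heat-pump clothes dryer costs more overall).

$668.04

conventional clothes dryer: $447.76 + (3139/1000) kW × 3000 h × $0.18 = $447.76 + $1695.06 = $2142.82
heat-pump clothes dryer: $1009.30 + (862/1000) kW × 3000 h × $0.18 = $1009.30 + $465.48 = $1474.78
Saving = $2142.82 − $1474.78 = $668.04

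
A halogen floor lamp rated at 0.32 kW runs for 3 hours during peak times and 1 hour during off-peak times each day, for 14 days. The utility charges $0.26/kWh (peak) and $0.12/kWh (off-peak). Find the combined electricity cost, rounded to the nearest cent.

Peak energy = 0.32 kW × 3 h × 14 = 13.44 kWh
Off-peak energy = 0.32 kW × 1 h × 14 = 4.48 kWh
Cost = 13.44 × $0.26 + 4.48 × $0.12 = $3.4944 + $0.5376 = $4.03

$4.03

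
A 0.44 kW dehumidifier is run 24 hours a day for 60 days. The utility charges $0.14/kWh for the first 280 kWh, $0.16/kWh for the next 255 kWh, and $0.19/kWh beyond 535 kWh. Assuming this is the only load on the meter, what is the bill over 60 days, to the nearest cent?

Runtime = 24 h × 60 = 1440 h
Energy = 0.44 kW × 1440 h = 633.6 kWh
Tier 1 (0–280 kWh): 280 × $0.14 = $39.2
Tier 2 (280–535 kWh): 255 × $0.16 = $40.8
Above 535 kWh: 98.6 × $0.19 = $18.734
Bill = $98.73

$98.73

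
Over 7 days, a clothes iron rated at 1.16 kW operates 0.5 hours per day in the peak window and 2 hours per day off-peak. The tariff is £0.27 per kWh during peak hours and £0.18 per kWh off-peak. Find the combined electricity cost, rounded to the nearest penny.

Peak energy = 1.16 kW × 0.5 h × 7 = 4.06 kWh
Off-peak energy = 1.16 kW × 2 h × 7 = 16.24 kWh
Cost = 4.06 × £0.27 + 16.24 × £0.18 = £1.0962 + £2.9232 = £4.02

£4.02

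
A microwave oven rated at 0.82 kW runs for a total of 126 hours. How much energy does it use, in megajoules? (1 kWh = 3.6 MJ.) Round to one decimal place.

Energy = 0.82 kW × 126 h = 103.32 kWh
= 103.32 × 3.6 MJ = 372.0 MJ

372.0 MJ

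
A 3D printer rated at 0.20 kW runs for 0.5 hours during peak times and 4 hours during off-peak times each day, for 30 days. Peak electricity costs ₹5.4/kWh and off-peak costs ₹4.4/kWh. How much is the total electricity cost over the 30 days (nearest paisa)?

Peak energy = 0.2 kW × 0.5 h × 30 = 3 kWh
Off-peak energy = 0.2 kW × 4 h × 30 = 24 kWh
Cost = 3 × ₹5.4 + 24 × ₹4.4 = ₹16.2 + ₹105.6 = ₹121.80

₹121.80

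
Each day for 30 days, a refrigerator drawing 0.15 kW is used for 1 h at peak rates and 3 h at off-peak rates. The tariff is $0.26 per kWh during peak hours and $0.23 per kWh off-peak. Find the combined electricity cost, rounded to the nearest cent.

Peak energy = 0.15 kW × 1 h × 30 = 4.5 kWh
Off-peak energy = 0.15 kW × 3 h × 30 = 13.5 kWh
Cost = 4.5 × $0.26 + 13.5 × $0.23 = $1.17 + $3.105 = $4.28

$4.28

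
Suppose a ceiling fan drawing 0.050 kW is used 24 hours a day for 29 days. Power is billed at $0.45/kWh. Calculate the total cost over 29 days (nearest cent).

Runtime = 24 h × 29 = 696 h
Energy = 0.05 kW × 696 h = 34.8 kWh
Cost = 34.8 kWh × $0.45/kWh = $15.66

$15.66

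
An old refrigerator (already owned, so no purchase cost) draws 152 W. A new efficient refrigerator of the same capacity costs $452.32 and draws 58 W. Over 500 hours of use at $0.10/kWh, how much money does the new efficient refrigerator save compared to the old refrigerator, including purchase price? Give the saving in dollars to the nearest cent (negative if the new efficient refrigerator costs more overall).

-$447.62

old refrigerator: $0.00 + (152/1000) kW × 500 h × $0.10 = $0.00 + $7.6 = $7.6
new efficient refrigerator: $452.32 + (58/1000) kW × 500 h × $0.10 = $452.32 + $2.9 = $455.22
Saving = $7.6 − $455.22 = −$447.62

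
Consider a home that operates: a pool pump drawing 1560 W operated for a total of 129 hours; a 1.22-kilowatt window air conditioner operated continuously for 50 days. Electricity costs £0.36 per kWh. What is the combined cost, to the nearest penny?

£599.49

pool pump: 1.56 kW × 129 h = 201.24 kWh
window air conditioner: Runtime = 24 h × 50 = 1200 h
window air conditioner: 1.22 kW × 1200 h = 1464 kWh
Total energy = 1665.24 kWh
Cost = 1665.24 × £0.36 = £599.49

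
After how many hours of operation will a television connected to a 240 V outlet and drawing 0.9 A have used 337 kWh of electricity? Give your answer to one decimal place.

Power = 0.9 A × 240 V = 216 W = 0.216 kW
Hours = 337 kWh ÷ 0.216 kW = 1560.2 h

1560.2 h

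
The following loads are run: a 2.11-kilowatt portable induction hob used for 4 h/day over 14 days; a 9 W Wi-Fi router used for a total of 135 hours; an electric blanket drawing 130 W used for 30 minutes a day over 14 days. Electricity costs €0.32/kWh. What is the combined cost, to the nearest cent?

portable induction hob: Runtime = 4 h/day × 14 days = 56 h
portable induction hob: 2.11 kW × 56 h = 118.16 kWh
Wi-Fi router: 0.009 kW × 135 h = 1.215 kWh
electric blanket: Runtime = 30 min × 14 = 420 min = 7 h
electric blanket: 0.13 kW × 7 h = 0.91 kWh
Total energy = 120.285 kWh
Cost = 120.285 × €0.32 = €38.49

€38.49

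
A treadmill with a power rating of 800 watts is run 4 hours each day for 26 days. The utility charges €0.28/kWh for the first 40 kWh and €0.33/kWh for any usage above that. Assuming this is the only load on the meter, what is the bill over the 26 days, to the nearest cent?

€25.46

Runtime = 4 h/day × 26 days = 104 h
Energy = 0.8 kW × 104 h = 83.2 kWh
Tier 1 (0–40 kWh): 40 × €0.28 = €11.2
Above 40 kWh: 43.2 × €0.33 = €14.256
Bill = €25.46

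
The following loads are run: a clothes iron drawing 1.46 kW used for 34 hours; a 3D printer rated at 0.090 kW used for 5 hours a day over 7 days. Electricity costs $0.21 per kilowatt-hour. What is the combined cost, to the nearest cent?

$11.09

clothes iron: 1.46 kW × 34 h = 49.64 kWh
3D printer: Runtime = 5 h/day × 7 days = 35 h
3D printer: 0.09 kW × 35 h = 3.15 kWh
Total energy = 52.79 kWh
Cost = 52.79 × $0.21 = $11.09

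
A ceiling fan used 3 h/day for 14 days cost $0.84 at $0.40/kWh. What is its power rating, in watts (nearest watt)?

Energy = $0.84 ÷ $0.40/kWh = 2.1 kWh
Runtime = 3 h/day × 14 days = 42 h
Power = 2.1 kWh ÷ 42 h = 0.05 kW = 50 W

50 W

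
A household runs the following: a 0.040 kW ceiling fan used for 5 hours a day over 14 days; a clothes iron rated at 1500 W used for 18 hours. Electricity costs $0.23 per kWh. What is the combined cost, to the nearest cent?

ceiling fan: Runtime = 5 h/day × 14 days = 70 h
ceiling fan: 0.04 kW × 70 h = 2.8 kWh
clothes iron: 1.5 kW × 18 h = 27 kWh
Total energy = 29.8 kWh
Cost = 29.8 × $0.23 = $6.85

$6.85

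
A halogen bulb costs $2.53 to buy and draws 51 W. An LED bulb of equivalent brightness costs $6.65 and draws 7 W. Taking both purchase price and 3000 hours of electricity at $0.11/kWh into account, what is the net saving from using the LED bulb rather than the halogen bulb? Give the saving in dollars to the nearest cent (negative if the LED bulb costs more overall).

$10.40

halogen bulb: $2.53 + (51/1000) kW × 3000 h × $0.11 = $2.53 + $16.83 = $19.36
LED bulb: $6.65 + (7/1000) kW × 3000 h × $0.11 = $6.65 + $2.31 = $8.96
Saving = $19.36 − $8.96 = $10.4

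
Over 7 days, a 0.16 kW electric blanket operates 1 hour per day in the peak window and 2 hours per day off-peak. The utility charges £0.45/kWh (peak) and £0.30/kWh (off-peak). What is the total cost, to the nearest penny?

£1.18

Peak energy = 0.16 kW × 1 h × 7 = 1.12 kWh
Off-peak energy = 0.16 kW × 2 h × 7 = 2.24 kWh
Cost = 1.12 × £0.45 + 2.24 × £0.30 = £0.504 + £0.672 = £1.18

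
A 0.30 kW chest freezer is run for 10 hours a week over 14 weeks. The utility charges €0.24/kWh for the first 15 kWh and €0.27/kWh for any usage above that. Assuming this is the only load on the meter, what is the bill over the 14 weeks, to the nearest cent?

Runtime = 10 h/week × 14 weeks = 140 h
Energy = 0.3 kW × 140 h = 42 kWh
Tier 1 (0–15 kWh): 15 × €0.24 = €3.6
Above 15 kWh: 27 × €0.27 = €7.29
Bill = €10.89

€10.89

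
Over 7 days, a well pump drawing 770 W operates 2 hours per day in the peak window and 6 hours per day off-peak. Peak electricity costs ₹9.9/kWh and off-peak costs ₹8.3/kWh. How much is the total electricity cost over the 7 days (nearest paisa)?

₹375.14

Peak energy = 0.77 kW × 2 h × 7 = 10.78 kWh
Off-peak energy = 0.77 kW × 6 h × 7 = 32.34 kWh
Cost = 10.78 × ₹9.9 + 32.34 × ₹8.3 = ₹106.722 + ₹268.422 = ₹375.14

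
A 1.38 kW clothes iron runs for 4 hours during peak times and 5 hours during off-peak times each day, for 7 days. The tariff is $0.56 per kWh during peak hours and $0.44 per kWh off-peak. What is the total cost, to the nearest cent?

Peak energy = 1.38 kW × 4 h × 7 = 38.64 kWh
Off-peak energy = 1.38 kW × 5 h × 7 = 48.3 kWh
Cost = 38.64 × $0.56 + 48.3 × $0.44 = $21.6384 + $21.252 = $42.89

$42.89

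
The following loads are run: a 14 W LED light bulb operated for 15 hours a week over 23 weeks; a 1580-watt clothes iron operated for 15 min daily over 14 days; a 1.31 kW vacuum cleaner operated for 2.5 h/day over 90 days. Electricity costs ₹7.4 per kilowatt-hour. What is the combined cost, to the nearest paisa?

₹2257.81

LED light bulb: Runtime = 15 h/week × 23 weeks = 345 h
LED light bulb: 0.014 kW × 345 h = 4.83 kWh
clothes iron: Runtime = 15 min × 14 = 210 min = 3.5 h
clothes iron: 1.58 kW × 3.5 h = 5.53 kWh
vacuum cleaner: Runtime = 2.5 h/day × 90 days = 225 h
vacuum cleaner: 1.31 kW × 225 h = 294.75 kWh
Total energy = 305.11 kWh
Cost = 305.11 × ₹7.4 = ₹2257.81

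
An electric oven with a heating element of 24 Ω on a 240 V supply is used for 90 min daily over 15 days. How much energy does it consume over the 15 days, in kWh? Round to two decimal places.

54.00 kWh

Power = V²/R = 240²/24 = 2400 W = 2.4 kW
Runtime = 90 min × 15 = 1350 min = 22.5 h
Energy = 2.4 kW × 22.5 h = 54 kWh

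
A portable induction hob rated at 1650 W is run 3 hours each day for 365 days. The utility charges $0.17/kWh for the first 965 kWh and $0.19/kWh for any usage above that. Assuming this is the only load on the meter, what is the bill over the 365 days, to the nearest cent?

$323.98

Runtime = 3 h/day × 365 days = 1095 h
Energy = 1.65 kW × 1095 h = 1806.75 kWh
Tier 1 (0–965 kWh): 965 × $0.17 = $164.05
Above 965 kWh: 841.75 × $0.19 = $159.9325
Bill = $323.98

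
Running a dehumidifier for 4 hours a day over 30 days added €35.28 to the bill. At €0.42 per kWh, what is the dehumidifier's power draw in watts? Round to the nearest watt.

700 W

Energy = €35.28 ÷ €0.42/kWh = 84 kWh
Runtime = 4 h/day × 30 days = 120 h
Power = 84 kWh ÷ 120 h = 0.7 kW = 700 W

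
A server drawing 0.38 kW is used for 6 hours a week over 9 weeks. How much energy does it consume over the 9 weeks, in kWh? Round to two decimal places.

20.52 kWh

Runtime = 6 h/week × 9 weeks = 54 h
Energy = 0.38 kW × 54 h = 20.52 kWh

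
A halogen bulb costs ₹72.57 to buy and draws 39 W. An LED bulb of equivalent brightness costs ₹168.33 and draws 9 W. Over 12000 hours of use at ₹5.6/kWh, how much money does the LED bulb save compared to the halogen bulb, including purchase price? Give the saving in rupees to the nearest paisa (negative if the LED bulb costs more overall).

₹1920.24

halogen bulb: ₹72.57 + (39/1000) kW × 12000 h × ₹5.6 = ₹72.57 + ₹2620.8 = ₹2693.37
LED bulb: ₹168.33 + (9/1000) kW × 12000 h × ₹5.6 = ₹168.33 + ₹604.8 = ₹773.13
Saving = ₹2693.37 − ₹773.13 = ₹1920.24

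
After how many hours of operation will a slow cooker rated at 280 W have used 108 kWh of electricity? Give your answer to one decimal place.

385.7 h

Hours = 108 kWh ÷ 0.28 kW = 385.7 h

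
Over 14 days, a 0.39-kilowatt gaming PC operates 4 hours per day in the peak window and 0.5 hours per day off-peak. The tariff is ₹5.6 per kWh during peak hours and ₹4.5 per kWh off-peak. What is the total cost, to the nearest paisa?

₹134.59

Peak energy = 0.39 kW × 4 h × 14 = 21.84 kWh
Off-peak energy = 0.39 kW × 0.5 h × 14 = 2.73 kWh
Cost = 21.84 × ₹5.6 + 2.73 × ₹4.5 = ₹122.304 + ₹12.285 = ₹134.59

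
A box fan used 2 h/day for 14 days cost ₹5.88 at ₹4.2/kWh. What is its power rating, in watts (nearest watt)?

50 W

Energy = ₹5.88 ÷ ₹4.2/kWh = 1.4 kWh
Runtime = 2 h/day × 14 days = 28 h
Power = 1.4 kWh ÷ 28 h = 0.05 kW = 50 W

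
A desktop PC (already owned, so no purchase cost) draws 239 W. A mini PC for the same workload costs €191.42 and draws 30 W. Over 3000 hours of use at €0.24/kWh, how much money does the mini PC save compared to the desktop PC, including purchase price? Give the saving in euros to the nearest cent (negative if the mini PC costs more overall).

desktop PC: €0.00 + (239/1000) kW × 3000 h × €0.24 = €0.00 + €172.08 = €172.08
mini PC: €191.42 + (30/1000) kW × 3000 h × €0.24 = €191.42 + €21.6 = €213.02
Saving = €172.08 − €213.02 = −€40.94

-€40.94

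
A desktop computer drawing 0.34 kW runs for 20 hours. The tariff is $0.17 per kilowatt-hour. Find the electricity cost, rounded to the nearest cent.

Energy = 0.34 kW × 20 h = 6.8 kWh
Cost = 6.8 kWh × $0.17/kWh = $1.16

$1.16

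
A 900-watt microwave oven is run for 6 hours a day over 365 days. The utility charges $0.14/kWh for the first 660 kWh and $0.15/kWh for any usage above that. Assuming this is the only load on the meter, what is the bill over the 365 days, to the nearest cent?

Runtime = 6 h/day × 365 days = 2190 h
Energy = 0.9 kW × 2190 h = 1971 kWh
Tier 1 (0–660 kWh): 660 × $0.14 = $92.4
Above 660 kWh: 1311 × $0.15 = $196.65
Bill = $289.05

$289.05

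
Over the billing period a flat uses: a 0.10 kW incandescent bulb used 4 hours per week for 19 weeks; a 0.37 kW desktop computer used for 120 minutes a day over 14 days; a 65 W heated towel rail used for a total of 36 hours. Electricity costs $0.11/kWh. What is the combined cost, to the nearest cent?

$2.23

incandescent bulb: Runtime = 4 h/week × 19 weeks = 76 h
incandescent bulb: 0.1 kW × 76 h = 7.6 kWh
desktop computer: Runtime = 120 min × 14 = 1680 min = 28 h
desktop computer: 0.37 kW × 28 h = 10.36 kWh
heated towel rail: 0.065 kW × 36 h = 2.34 kWh
Total energy = 20.3 kWh
Cost = 20.3 × $0.11 = $2.23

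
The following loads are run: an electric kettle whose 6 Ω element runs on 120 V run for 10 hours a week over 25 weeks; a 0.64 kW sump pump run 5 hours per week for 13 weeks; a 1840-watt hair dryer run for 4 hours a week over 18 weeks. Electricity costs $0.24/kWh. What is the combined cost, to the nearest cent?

$185.78

electric kettle: Power = V²/R = 120²/6 = 2400 W = 2.4 kW
electric kettle: Runtime = 10 h/week × 25 weeks = 250 h
electric kettle: 2.4 kW × 250 h = 600 kWh
sump pump: Runtime = 5 h/week × 13 weeks = 65 h
sump pump: 0.64 kW × 65 h = 41.6 kWh
hair dryer: Runtime = 4 h/week × 18 weeks = 72 h
hair dryer: 1.84 kW × 72 h = 132.48 kWh
Total energy = 774.08 kWh
Cost = 774.08 × $0.24 = $185.78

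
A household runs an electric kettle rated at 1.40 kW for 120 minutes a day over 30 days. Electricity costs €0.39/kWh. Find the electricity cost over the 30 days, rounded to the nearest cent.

Runtime = 120 min × 30 = 3600 min = 60 h
Energy = 1.4 kW × 60 h = 84 kWh
Cost = 84 kWh × €0.39/kWh = €32.76

€32.76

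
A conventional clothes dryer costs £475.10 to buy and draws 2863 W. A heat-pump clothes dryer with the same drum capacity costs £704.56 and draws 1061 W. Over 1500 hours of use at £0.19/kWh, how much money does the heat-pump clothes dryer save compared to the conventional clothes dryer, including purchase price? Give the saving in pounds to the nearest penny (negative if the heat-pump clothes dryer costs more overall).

conventional clothes dryer: £475.10 + (2863/1000) kW × 1500 h × £0.19 = £475.10 + £815.955 = £1291.055
heat-pump clothes dryer: £704.56 + (1061/1000) kW × 1500 h × £0.19 = £704.56 + £302.385 = £1006.945
Saving = £1291.055 − £1006.945 = £284.11

£284.11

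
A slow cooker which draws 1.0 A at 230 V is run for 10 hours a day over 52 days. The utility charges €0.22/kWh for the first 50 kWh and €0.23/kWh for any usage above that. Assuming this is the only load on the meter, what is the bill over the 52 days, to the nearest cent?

Power = 1.0 A × 230 V = 230 W = 0.23 kW
Runtime = 10 h/day × 52 days = 520 h
Energy = 0.23 kW × 520 h = 119.6 kWh
Tier 1 (0–50 kWh): 50 × €0.22 = €11
Above 50 kWh: 69.6 × €0.23 = €16.008
Bill = €27.01

€27.01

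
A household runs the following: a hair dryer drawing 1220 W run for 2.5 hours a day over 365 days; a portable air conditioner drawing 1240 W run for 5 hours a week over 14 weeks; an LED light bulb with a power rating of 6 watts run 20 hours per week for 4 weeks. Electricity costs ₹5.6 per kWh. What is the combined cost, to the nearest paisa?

₹6722.97

hair dryer: Runtime = 2.5 h/day × 365 days = 912.5 h
hair dryer: 1.22 kW × 912.5 h = 1113.25 kWh
portable air conditioner: Runtime = 5 h/week × 14 weeks = 70 h
portable air conditioner: 1.24 kW × 70 h = 86.8 kWh
LED light bulb: Runtime = 20 h/week × 4 weeks = 80 h
LED light bulb: 0.006 kW × 80 h = 0.48 kWh
Total energy = 1200.53 kWh
Cost = 1200.53 × ₹5.6 = ₹6722.97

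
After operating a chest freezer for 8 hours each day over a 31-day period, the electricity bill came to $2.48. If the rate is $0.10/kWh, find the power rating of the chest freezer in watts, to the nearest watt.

100 W

Energy = $2.48 ÷ $0.10/kWh = 24.8 kWh
Runtime = 8 h/day × 31 days = 248 h
Power = 24.8 kWh ÷ 248 h = 0.1 kW = 100 W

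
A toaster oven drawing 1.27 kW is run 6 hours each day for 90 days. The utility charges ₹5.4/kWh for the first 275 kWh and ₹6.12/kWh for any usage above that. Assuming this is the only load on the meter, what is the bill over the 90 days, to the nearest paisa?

Runtime = 6 h/day × 90 days = 540 h
Energy = 1.27 kW × 540 h = 685.8 kWh
Tier 1 (0–275 kWh): 275 × ₹5.4 = ₹1485
Above 275 kWh: 410.8 × ₹6.12 = ₹2514.096
Bill = ₹3999.10

₹3999.10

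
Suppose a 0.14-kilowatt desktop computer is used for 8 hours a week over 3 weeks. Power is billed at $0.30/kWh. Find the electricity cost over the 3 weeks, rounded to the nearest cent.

Runtime = 8 h/week × 3 weeks = 24 h
Energy = 0.14 kW × 24 h = 3.36 kWh
Cost = 3.36 kWh × $0.30/kWh = $1.01

$1.01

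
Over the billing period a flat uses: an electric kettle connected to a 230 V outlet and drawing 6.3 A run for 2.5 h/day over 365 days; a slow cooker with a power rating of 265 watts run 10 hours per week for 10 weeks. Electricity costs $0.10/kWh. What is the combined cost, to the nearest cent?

$134.87

electric kettle: Power = 6.3 A × 230 V = 1449 W = 1.449 kW
electric kettle: Runtime = 2.5 h/day × 365 days = 912.5 h
electric kettle: 1.449 kW × 912.5 h = 1322.2125 kWh
slow cooker: Runtime = 10 h/week × 10 weeks = 100 h
slow cooker: 0.265 kW × 100 h = 26.5 kWh
Total energy = 1348.7125 kWh
Cost = 1348.7125 × $0.10 = $134.87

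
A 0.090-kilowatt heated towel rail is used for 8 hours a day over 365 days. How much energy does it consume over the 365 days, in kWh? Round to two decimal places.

262.80 kWh

Runtime = 8 h/day × 365 days = 2920 h
Energy = 0.09 kW × 2920 h = 262.8 kWh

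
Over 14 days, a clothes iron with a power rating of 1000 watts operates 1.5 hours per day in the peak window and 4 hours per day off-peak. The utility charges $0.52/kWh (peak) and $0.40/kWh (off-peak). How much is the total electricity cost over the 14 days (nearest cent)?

$33.32

Peak energy = 1 kW × 1.5 h × 14 = 21 kWh
Off-peak energy = 1 kW × 4 h × 14 = 56 kWh
Cost = 21 × $0.52 + 56 × $0.40 = $10.92 + $22.4 = $33.32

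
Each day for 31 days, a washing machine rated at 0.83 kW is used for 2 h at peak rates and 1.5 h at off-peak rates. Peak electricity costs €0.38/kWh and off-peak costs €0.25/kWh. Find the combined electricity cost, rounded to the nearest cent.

Peak energy = 0.83 kW × 2 h × 31 = 51.46 kWh
Off-peak energy = 0.83 kW × 1.5 h × 31 = 38.595 kWh
Cost = 51.46 × €0.38 + 38.595 × €0.25 = €19.5548 + €9.64875 = €29.20

€29.20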